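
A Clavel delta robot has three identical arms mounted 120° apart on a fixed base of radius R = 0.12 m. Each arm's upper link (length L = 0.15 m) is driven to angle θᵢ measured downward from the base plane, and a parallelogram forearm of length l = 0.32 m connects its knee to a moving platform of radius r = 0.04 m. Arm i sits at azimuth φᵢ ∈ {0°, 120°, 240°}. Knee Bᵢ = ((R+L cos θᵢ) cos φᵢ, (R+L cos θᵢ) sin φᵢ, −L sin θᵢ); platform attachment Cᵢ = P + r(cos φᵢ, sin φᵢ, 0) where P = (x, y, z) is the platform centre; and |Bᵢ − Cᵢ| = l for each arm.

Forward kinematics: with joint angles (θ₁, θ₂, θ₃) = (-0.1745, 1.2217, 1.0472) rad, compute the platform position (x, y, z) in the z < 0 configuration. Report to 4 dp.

(0.1795, -0.0291, -0.2890)

arm 1 at φ=0.0°: ρ1 = 0.2277;  S1 = (0.2277, 0.0000, 0.0260)
arm 2 at φ=120.0°: ρ2 = 0.1313;  S2 = (-0.0657, 0.1137, -0.1410)
φ3=240.0°: virtual centre (-0.0775, -0.1342, -0.1299), radius l
eliminate P² terms by subtracting sphere 1 from 2 and 3
linear system: -0.5868x+0.2274y = -0.0154−-0.3340z; -0.6104x+-0.2685y = -0.0116−-0.3119z
Cramer: x(z) = 0.0229-0.5419z;  y(z) = -0.0087+0.0704z
into |P−S₁|² = l²: 1.2986z² + 0.1687z + -0.0597 = 0;  Δ = 0.3385;  z = -0.2890 or 0.1591 → z<0 root = -0.2890
x = 0.1795, y = -0.0291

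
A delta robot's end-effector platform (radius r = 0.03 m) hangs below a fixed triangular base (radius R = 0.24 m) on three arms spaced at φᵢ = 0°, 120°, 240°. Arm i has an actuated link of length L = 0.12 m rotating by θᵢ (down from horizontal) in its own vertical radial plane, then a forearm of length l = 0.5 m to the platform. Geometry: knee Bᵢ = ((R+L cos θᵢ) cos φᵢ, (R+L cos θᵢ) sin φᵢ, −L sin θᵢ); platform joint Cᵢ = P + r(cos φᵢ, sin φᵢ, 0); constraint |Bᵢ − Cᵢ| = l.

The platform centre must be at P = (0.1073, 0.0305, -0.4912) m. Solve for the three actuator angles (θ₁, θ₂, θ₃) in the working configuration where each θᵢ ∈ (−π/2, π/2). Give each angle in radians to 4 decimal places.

θ₁ = 0.3490, θ₂ = 1.0475, θ₃ = 1.3089

φ1=0.0° → target in arm frame (0.1073, 0.0305)
  A cos θ + B sin θ = C:  0.1027·cos θ + -0.4912·sin θ = -0.0715
  √(A²+B²)=0.5018;  θ1 = -1.3647+1.7137 ≈ 0.3490
arm 2 (φ=120.0°): x'=-0.0272, y'=-0.1082
  e−x'=0.2372;  (l²−L²−(e−x')²−y'²−z²)/2L = -0.3069
  γ=atan2(-0.4912,0.2372)=-1.1209;  ψ=arccos(-0.5626)=2.1684;  θ2=γ+ψ≈1.0475
φ3=240.0° → target in arm frame (-0.0801, 0.0777)
  e−x'=0.2901;  (l²−L²−(e−x')²−y'²−z²)/2L = -0.3994
  √(A²+B²)=0.5705;  θ3 = -1.0374+2.3463 ≈ 1.3089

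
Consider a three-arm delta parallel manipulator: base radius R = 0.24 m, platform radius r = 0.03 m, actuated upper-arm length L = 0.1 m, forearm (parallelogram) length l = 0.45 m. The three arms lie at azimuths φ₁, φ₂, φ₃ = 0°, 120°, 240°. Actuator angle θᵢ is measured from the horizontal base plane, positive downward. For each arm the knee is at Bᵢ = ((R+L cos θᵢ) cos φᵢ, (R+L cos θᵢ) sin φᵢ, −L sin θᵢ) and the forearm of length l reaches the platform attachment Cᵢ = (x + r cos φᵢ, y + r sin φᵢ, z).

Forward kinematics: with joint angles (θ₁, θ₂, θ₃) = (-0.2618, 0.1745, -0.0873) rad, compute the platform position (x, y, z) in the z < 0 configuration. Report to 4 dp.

(0.0199, -0.0161, -0.3206)

arm 1 at φ=0.0°: (R−r)+L cos θ1 = 0.3066;  S1 = (0.3066, 0.0000, 0.0259)
arm 2 at φ=120.0°: (R−r)+L cos θ2 = 0.3085;  S2 = (-0.1542, 0.2672, -0.0174)
arm 3 at φ=240.0°: (R−r)+L cos θ3 = 0.3096;  S3 = (-0.1548, -0.2681, 0.0087)
subtract pairs → two planes through P
linear system: -0.9217x+0.5343y = 0.0008−-0.0865z; -0.9228x+-0.5363y = 0.0013−-0.0343z
Cramer: x(z) = -0.0011-0.0656z;  y(z) = -0.0004+0.0488z
quadratic in z: (1.0067)z²+(-0.0115)z+(-0.1071)=0, √Δ=0.6569 → z ∈ {-0.3206, 0.3320}; z = -0.3206 (taking z<0)
x = 0.0199, y = -0.0161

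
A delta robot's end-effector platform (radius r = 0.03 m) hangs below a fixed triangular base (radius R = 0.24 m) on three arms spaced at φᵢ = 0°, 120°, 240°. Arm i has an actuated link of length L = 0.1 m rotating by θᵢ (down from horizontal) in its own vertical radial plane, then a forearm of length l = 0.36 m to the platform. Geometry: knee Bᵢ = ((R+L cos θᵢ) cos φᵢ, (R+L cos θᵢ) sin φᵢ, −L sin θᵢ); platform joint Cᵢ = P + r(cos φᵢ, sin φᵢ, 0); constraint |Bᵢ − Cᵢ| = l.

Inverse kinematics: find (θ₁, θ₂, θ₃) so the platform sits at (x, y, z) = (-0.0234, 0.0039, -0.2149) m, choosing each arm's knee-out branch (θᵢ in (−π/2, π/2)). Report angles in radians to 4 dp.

rotate P by −φ1: (-0.0234, 0.0039, -0.2149)
  A cos θ + B sin θ = C:  0.2334·cos θ + -0.2149·sin θ = 0.0946
  γ=atan2(-0.2149,0.2334)=-0.7442;  ψ=arccos(0.2983)=1.2679;  θ1=γ+ψ≈0.5237
φ2=120.0° → target in arm frame (0.0151, 0.0183)
  A=0.1949, B=-0.2149, C=(l²−L²−A²−y'²−z²)/(2L)=0.1754
  √(A²+B²)=0.2901;  θ2 = -0.8341+0.9214 ≈ 0.0873
rotate P by −φ3: (0.0083, -0.0222, -0.2149)
  A cos θ + B sin θ = C:  0.2017·cos θ + -0.2149·sin θ = 0.1613
  θ3 = atan2(B,A) + arccos(C/0.2947) = 0.1747

θ₁ = 0.5237, θ₂ = 0.0873, θ₃ = 0.1747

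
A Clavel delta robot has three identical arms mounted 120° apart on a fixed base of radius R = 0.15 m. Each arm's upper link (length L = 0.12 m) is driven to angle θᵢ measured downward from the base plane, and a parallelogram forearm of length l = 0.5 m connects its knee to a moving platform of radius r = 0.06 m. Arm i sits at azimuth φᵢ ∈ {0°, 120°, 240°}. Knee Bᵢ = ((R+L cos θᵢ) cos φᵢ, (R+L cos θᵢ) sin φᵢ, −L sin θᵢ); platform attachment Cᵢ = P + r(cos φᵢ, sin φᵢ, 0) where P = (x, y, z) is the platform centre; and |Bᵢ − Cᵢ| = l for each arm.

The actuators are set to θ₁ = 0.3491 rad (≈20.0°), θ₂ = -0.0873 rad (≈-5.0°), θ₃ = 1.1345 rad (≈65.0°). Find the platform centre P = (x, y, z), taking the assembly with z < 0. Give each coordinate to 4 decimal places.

(0.0430, 0.2086, -0.4664)

φ1=0.0°: virtual centre (0.2028, 0.0000, -0.0410), radius l
centre 2 = (0.2095·cos120.0°, 0.2095·sin120.0°, 0.0105) = (-0.1048, 0.1815, 0.0105)
arm 3 at φ=240.0°: (R−r)+L cos θ3 = 0.1407;  centre 3 = (-0.0704, -0.1219, -0.1088)
subtract pairs → two planes through P
linear system: -0.6151x+0.3629y = 0.0012−0.1030z; -0.5462x+-0.2437y = -0.0112−-0.1354z
det = 0.3482;  x = 0.0108+-0.0691z,  y = 0.0216+-0.4009z
quadratic in z: (1.1655)z²+(0.0913)z+(-0.2110)=0, √Δ=0.9960 → z ∈ {-0.4664, 0.3881}; z = -0.4664 (taking z<0)
x = 0.0430, y = 0.2086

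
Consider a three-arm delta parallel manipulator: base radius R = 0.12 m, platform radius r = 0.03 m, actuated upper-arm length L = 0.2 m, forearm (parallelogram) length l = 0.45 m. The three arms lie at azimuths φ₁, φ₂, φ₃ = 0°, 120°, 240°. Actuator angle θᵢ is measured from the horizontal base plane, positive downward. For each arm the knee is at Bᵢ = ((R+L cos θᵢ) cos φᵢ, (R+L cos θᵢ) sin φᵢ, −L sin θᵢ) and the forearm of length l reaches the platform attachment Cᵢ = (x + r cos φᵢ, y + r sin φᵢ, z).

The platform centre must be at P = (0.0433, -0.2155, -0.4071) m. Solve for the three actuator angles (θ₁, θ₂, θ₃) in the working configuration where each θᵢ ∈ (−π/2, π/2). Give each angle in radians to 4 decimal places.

θ₁ = 0.4361, θ₂ = 1.1343, θ₃ = -0.0003

rotate P by −φ1: (0.0433, -0.2155, -0.4071)
  e−x'=0.0467;  (l²−L²−(e−x')²−y'²−z²)/2L = -0.1296
  √(A²+B²)=0.4098;  θ1 = -1.4566+1.8927 ≈ 0.4361
arm 2 (φ=120.0°): x'=-0.2083, y'=0.0703
  e−x'=0.2983;  (l²−L²−(e−x')²−y'²−z²)/2L = -0.2428
  γ=atan2(-0.4071,0.2983)=-0.9385;  ψ=arccos(-0.4812)=2.0728;  θ2=γ+ψ≈1.1343
arm 3 (φ=240.0°): x'=0.1650, y'=0.1452
  e−x'=-0.0750;  (l²−L²−(e−x')²−y'²−z²)/2L = -0.0749
  √(A²+B²)=0.4139;  θ3 = -1.7529+1.7527 ≈ -0.0003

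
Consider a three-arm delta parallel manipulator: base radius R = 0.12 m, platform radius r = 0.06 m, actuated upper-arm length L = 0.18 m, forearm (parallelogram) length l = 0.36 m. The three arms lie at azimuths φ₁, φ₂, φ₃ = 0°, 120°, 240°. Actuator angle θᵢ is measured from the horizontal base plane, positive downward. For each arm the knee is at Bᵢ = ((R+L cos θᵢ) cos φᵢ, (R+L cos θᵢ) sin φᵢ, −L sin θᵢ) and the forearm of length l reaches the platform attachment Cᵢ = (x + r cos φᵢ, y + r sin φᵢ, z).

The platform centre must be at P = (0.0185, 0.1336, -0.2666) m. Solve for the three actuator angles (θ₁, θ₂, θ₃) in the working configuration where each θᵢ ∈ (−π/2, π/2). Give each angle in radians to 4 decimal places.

arm 1 (φ=0.0°): x'=0.0185, y'=0.1336
  A=0.0415, B=-0.2666, C=(l²−L²−A²−y'²−z²)/(2L)=0.0182
  √(A²+B²)=0.2698;  θ1 = -1.4164+1.5033 ≈ 0.0869
arm 2 (φ=120.0°): x'=0.1065, y'=-0.0828
  A=-0.0465, B=-0.2666, C=(l²−L²−A²−y'²−z²)/(2L)=0.0475
  γ=atan2(-0.2666,-0.0465)=-1.7433;  ψ=arccos(0.1756)=1.3943;  θ2=γ+ψ≈-0.3490
arm 3 (φ=240.0°): x'=-0.1250, y'=-0.0508
  A cos θ + B sin θ = C:  0.1850·cos θ + -0.2666·sin θ = -0.0296
  θ3 = atan2(B,A) + arccos(C/0.3245) = 0.6979

θ₁ = 0.0869, θ₂ = -0.3490, θ₃ = 0.6979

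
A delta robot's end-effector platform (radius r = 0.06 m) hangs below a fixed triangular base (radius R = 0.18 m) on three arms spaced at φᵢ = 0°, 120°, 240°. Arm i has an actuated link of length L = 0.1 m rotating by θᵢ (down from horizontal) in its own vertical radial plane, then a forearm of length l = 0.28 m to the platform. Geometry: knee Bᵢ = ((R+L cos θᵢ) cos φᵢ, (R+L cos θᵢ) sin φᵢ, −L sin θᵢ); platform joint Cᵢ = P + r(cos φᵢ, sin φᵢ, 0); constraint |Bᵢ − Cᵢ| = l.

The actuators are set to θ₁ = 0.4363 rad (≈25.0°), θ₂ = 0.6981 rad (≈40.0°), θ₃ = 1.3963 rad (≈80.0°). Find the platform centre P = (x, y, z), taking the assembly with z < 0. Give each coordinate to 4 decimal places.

(0.0591, 0.0625, -0.2693)

centre 1 = (0.2106·cos0.0°, 0.2106·sin0.0°, -0.0423) = (0.2106, 0.0000, -0.0423)
centre 2 = (0.1966·cos120.0°, 0.1966·sin120.0°, -0.0643) = (-0.0983, 0.1703, -0.0643)
φ3=240.0°: virtual centre (-0.0687, -0.1190, -0.0985), radius l
subtract pairs → two planes through P
linear system: -0.6179x+0.3405y = -0.0034−-0.0440z; -0.5586x+-0.2379y = -0.0176−-0.1124z
Cramer: x(z) = 0.0201-0.1446z;  y(z) = 0.0266-0.1331z
quadratic in z: (1.0386)z²+(0.1325)z+(-0.0396)=0, √Δ=0.4268 → z ∈ {-0.2693, 0.1417}; z = -0.2693 (taking z<0)
x = 0.0591, y = 0.0625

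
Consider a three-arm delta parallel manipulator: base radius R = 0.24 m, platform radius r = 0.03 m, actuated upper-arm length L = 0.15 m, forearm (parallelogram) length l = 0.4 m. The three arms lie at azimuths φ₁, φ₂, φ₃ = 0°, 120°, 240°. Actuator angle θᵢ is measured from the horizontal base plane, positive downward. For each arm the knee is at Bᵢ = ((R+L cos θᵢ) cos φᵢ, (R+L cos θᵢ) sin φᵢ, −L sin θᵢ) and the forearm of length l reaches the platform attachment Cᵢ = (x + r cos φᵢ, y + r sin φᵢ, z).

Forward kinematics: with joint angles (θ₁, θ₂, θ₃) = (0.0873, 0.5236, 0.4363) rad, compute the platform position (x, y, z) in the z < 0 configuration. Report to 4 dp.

centre 1 = (0.3594·cos0.0°, 0.3594·sin0.0°, -0.0131) = (0.3594, 0.0000, -0.0131)
centre 2 = (0.3399·cos120.0°, 0.3399·sin120.0°, -0.0750) = (-0.1700, 0.2944, -0.0750)
φ3=240.0°: virtual centre (-0.1730, -0.2996, -0.0634), radius l
|centre ₂|²−|centre ₁|² = -0.0082;  |centre ₃|²−|centre ₁|² = -0.0057
linear system: -1.0588x+0.5887y = -0.0082−-0.1238z; -1.0648x+-0.5992y = -0.0057−-0.1006z
det = 1.2613;  x = 0.0065+-0.1058z,  y = -0.0022+0.0201z
sphere 1 gives Az²+Bz+C=0 with A=1.0116, B=0.1007, C=-0.0353;  B²−4AC=0.1530;  roots -0.2431, 0.1435;  negative root z = -0.2431
x = 0.0323, y = -0.0071

(0.0323, -0.0071, -0.2431)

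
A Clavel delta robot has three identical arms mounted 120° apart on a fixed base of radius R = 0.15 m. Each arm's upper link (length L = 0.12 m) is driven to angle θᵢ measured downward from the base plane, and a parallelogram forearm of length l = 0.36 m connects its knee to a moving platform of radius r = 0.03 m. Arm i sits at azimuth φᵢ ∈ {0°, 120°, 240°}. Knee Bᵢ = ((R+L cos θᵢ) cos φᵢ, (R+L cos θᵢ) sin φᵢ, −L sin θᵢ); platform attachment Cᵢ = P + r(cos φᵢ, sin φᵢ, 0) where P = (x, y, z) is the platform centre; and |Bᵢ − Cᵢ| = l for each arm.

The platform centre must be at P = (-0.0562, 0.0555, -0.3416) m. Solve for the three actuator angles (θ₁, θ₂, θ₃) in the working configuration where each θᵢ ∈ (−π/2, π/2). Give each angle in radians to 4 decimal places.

θ₁ = 0.8726, θ₂ = 0.1742, θ₃ = 0.6976

φ1=0.0° → target in arm frame (-0.0562, 0.0555)
  A cos θ + B sin θ = C:  0.1762·cos θ + -0.3416·sin θ = -0.1484
  γ=atan2(-0.3416,0.1762)=-1.0946;  ψ=arccos(-0.3861)=1.9672;  θ1=γ+ψ≈0.8726
rotate P by −φ2: (0.0762, 0.0209, -0.3416)
  A cos θ + B sin θ = C:  0.0438·cos θ + -0.3416·sin θ = -0.0160
  √(A²+B²)=0.3444;  θ2 = -1.4432+1.6174 ≈ 0.1742
rotate P by −φ3: (-0.0200, -0.0764, -0.3416)
  A cos θ + B sin θ = C:  0.1400·cos θ + -0.3416·sin θ = -0.1122
  √(A²+B²)=0.3692;  θ3 = -1.1819+1.8795 ≈ 0.6976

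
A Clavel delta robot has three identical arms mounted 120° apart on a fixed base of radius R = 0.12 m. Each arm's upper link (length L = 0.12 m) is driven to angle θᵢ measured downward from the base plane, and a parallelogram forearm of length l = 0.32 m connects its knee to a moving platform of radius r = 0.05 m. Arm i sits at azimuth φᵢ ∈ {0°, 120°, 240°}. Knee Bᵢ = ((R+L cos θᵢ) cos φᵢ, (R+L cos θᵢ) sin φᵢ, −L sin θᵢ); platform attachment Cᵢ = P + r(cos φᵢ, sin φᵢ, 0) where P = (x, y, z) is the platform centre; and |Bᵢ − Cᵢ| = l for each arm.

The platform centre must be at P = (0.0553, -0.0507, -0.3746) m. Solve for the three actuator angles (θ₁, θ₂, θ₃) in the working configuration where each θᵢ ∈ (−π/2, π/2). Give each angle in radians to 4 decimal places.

rotate P by −φ1: (0.0553, -0.0507, -0.3746)
  A=0.0147, B=-0.3746, C=(l²−L²−A²−y'²−z²)/(2L)=-0.2296
  γ=atan2(-0.3746,0.0147)=-1.5316;  ψ=arccos(-0.6125)=2.2301;  θ1=γ+ψ≈0.6985
arm 2 (φ=120.0°): x'=-0.0716, y'=-0.0225
  e−x'=0.1416;  (l²−L²−(e−x')²−y'²−z²)/2L = -0.3036
  θ2 = atan2(B,A) + arccos(C/0.4005) = 1.2219
rotate P by −φ3: (0.0163, 0.0732, -0.3746)
  e−x'=0.0537;  (l²−L²−(e−x')²−y'²−z²)/2L = -0.2524
  √(A²+B²)=0.3784;  θ3 = -1.4283+2.3009 ≈ 0.8726

θ₁ = 0.6985, θ₂ = 1.2219, θ₃ = 0.8726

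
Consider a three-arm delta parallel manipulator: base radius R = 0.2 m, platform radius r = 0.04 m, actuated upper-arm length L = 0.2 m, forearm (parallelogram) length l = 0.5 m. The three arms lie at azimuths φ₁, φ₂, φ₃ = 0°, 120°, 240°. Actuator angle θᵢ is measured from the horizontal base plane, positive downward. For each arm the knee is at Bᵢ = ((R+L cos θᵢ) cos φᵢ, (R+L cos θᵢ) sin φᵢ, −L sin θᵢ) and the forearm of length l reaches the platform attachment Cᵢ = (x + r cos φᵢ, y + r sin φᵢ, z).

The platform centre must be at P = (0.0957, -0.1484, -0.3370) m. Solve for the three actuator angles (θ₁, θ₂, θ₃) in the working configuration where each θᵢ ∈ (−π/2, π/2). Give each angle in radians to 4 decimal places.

rotate P by −φ1: (0.0957, -0.1484, -0.3370)
  A=0.0643, B=-0.3370, C=(l²−L²−A²−y'²−z²)/(2L)=0.1757
  γ=atan2(-0.3370,0.0643)=-1.3823;  ψ=arccos(0.5121)=1.0332;  θ1=γ+ψ≈-0.3491
rotate P by −φ2: (-0.1764, -0.0087, -0.3370)
  A=0.3364, B=-0.3370, C=(l²−L²−A²−y'²−z²)/(2L)=-0.0420
  θ2 = atan2(B,A) + arccos(C/0.4761) = 0.8727
φ3=240.0° → target in arm frame (0.0807, 0.1571)
  A cos θ + B sin θ = C:  0.0793·cos θ + -0.3370·sin θ = 0.1637
  √(A²+B²)=0.3462;  θ3 = -1.3396+1.0784 ≈ -0.2612

θ₁ = -0.3491, θ₂ = 0.8727, θ₃ = -0.2612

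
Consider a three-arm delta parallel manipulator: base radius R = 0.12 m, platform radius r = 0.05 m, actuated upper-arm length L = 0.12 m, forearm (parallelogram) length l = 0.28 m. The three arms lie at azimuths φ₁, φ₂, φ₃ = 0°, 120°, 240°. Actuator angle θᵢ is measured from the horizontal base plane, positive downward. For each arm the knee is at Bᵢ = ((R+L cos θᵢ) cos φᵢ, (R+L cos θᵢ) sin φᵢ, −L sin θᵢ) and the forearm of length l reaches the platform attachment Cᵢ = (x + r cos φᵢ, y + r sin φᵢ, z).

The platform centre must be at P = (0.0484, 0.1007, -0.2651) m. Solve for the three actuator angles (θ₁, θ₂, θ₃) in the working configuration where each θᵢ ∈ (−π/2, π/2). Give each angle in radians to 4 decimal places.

θ₁ = 0.3490, θ₂ = 0.2617, θ₃ = 1.1344

arm 1 (φ=0.0°): x'=0.0484, y'=0.1007
  A cos θ + B sin θ = C:  0.0216·cos θ + -0.2651·sin θ = -0.0704
  γ=atan2(-0.2651,0.0216)=-1.4895;  ψ=arccos(-0.2645)=1.8385;  θ1=γ+ψ≈0.3490
arm 2 (φ=120.0°): x'=0.0630, y'=-0.0923
  e−x'=0.0070;  (l²−L²−(e−x')²−y'²−z²)/2L = -0.0618
  γ=atan2(-0.2651,0.0070)=-1.5444;  ψ=arccos(-0.2332)=1.8061;  θ2=γ+ψ≈0.2617
arm 3 (φ=240.0°): x'=-0.1114, y'=-0.0084
  e−x'=0.1814;  (l²−L²−(e−x')²−y'²−z²)/2L = -0.1636
  γ=atan2(-0.2651,0.1814)=-0.9707;  ψ=arccos(-0.5092)=2.1051;  θ3=γ+ψ≈1.1344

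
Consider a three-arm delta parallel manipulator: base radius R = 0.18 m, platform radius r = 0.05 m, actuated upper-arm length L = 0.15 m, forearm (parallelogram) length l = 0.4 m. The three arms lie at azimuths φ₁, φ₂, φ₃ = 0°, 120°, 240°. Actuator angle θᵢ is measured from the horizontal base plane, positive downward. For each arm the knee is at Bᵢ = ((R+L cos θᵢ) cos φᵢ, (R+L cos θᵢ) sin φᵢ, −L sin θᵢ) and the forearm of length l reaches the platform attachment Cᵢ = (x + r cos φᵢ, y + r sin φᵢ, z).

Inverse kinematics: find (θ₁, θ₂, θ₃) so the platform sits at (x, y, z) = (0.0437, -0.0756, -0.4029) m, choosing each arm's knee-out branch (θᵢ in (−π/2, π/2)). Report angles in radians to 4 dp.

θ₁ = 0.5234, θ₂ = 1.0470, θ₃ = 0.5238

arm 1 (φ=0.0°): x'=0.0437, y'=-0.0756
  e−x'=0.0863;  (l²−L²−(e−x')²−y'²−z²)/2L = -0.1266
  θ1 = atan2(B,A) + arccos(C/0.4120) = 0.5234
φ2=120.0° → target in arm frame (-0.0873, 0.0000)
  A cos θ + B sin θ = C:  0.2173·cos θ + -0.4029·sin θ = -0.2402
  θ2 = atan2(B,A) + arccos(C/0.4578) = 1.0470
φ3=240.0° → target in arm frame (0.0436, 0.0756)
  A=0.0864, B=-0.4029, C=(l²−L²−A²−y'²−z²)/(2L)=-0.1267
  θ3 = atan2(B,A) + arccos(C/0.4121) = 0.5238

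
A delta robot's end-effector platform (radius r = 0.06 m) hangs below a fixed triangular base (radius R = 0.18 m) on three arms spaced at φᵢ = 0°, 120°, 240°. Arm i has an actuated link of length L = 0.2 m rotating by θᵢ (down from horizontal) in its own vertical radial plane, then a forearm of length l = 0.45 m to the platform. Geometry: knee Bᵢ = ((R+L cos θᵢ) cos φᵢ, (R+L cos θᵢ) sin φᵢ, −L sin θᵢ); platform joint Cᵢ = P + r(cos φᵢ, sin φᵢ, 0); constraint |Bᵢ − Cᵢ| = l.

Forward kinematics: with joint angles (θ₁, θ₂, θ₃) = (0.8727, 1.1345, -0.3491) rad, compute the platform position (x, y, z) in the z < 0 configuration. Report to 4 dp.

(-0.0709, -0.2291, -0.3723)

φ1=0.0°: virtual centre (0.2486, 0.0000, -0.1532), radius l
O2 = (0.2045·cos120.0°, 0.2045·sin120.0°, -0.1813) = (-0.1023, 0.1771, -0.1813)
O3 = (0.3079·cos240.0°, 0.3079·sin240.0°, 0.0684) = (-0.1540, -0.2667, 0.0684)
eliminate P² terms by subtracting sphere 1 from 2 and 3
[-0.7016 0.3542 -0.0561]·P = -0.0106;  [-0.8050 -0.5334 0.4432]·P = 0.0143
det = 0.6594;  x = 0.0009+0.1927z,  y = -0.0281+0.5401z
sphere 1 gives Az²+Bz+C=0 with A=1.3289, B=0.1806, C=-0.1169;  B²−4AC=0.6540;  roots -0.3723, 0.2363;  negative root z = -0.3723
x = -0.0709, y = -0.2291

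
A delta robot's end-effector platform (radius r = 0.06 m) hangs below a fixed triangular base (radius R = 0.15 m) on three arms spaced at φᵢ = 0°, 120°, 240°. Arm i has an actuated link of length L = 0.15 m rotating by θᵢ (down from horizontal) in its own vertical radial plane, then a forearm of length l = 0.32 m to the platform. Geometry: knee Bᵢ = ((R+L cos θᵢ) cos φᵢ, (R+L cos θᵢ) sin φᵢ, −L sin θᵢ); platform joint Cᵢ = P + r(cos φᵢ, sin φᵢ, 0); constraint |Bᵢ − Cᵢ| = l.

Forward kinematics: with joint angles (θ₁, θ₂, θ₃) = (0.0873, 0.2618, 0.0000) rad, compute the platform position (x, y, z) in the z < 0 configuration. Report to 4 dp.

O1 = (0.2394·cos0.0°, 0.2394·sin0.0°, -0.0131) = (0.2394, 0.0000, -0.0131)
arm 2 at φ=120.0°: e+L cos θ2 = 0.2349;  O2 = (-0.1174, 0.2034, -0.0388)
φ3=240.0°: virtual centre (-0.1200, -0.2078, 0.0000), radius l
eliminate P² terms by subtracting sphere 1 from 2 and 3
linear system: -0.7137x+0.4068y = -0.0008−-0.0515z; -0.7189x+-0.4157y = 0.0001−0.0262z
det = 0.5892;  x = 0.0005+-0.0183z,  y = -0.0011+0.0945z
sphere 1 gives Az²+Bz+C=0 with A=1.0093, B=0.0347, C=-0.0451;  B²−4AC=0.1834;  roots -0.2294, 0.1950;  negative root z = -0.2294
x = 0.0047, y = -0.0228

(0.0047, -0.0228, -0.2294)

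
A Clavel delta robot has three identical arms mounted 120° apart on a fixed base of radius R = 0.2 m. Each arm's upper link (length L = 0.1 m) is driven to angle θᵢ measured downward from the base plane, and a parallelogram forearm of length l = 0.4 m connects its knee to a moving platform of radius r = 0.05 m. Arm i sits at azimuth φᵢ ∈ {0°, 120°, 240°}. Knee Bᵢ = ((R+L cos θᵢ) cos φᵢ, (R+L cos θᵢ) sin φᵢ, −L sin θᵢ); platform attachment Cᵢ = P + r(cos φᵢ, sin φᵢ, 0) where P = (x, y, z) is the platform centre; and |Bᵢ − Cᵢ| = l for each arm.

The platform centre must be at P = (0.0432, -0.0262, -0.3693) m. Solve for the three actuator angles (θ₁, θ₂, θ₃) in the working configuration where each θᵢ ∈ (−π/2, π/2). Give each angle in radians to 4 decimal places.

θ₁ = 0.2617, θ₂ = 0.7850, θ₃ = 0.5232

rotate P by −φ1: (0.0432, -0.0262, -0.3693)
  A cos θ + B sin θ = C:  0.1068·cos θ + -0.3693·sin θ = 0.0076
  θ1 = atan2(B,A) + arccos(C/0.3844) = 0.2617
φ2=120.0° → target in arm frame (-0.0443, -0.0243)
  e−x'=0.1943;  (l²−L²−(e−x')²−y'²−z²)/2L = -0.1236
  √(A²+B²)=0.4173;  θ2 = -1.0865+1.8715 ≈ 0.7850
φ3=240.0° → target in arm frame (0.0011, 0.0505)
  A cos θ + B sin θ = C:  0.1489·cos θ + -0.3693·sin θ = -0.0555
  θ3 = atan2(B,A) + arccos(C/0.3982) = 0.5232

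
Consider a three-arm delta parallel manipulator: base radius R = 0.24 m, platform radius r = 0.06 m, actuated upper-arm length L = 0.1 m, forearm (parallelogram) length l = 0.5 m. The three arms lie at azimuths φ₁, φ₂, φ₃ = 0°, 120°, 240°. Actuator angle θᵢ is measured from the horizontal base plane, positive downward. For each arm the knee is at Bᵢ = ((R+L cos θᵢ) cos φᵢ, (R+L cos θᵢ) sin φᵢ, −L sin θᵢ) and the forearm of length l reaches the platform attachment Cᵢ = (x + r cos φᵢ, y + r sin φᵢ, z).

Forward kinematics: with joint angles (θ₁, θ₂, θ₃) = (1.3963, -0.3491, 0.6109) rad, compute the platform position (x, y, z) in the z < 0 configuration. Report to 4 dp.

(-0.1532, 0.0902, -0.4434)

centre 1 = (0.1974·cos0.0°, 0.1974·sin0.0°, -0.0985) = (0.1974, 0.0000, -0.0985)
φ2=120.0°: virtual centre (-0.1370, 0.2373, 0.0342), radius l
φ3=240.0°: virtual centre (-0.1310, -0.2268, -0.0574), radius l
subtract pairs → two planes through P
plane₁₂: -0.6687x+0.4745y+0.2654z = 0.0276
Cramer: x(z) = -0.0383+0.2592z;  y(z) = 0.0042-0.1939z
sphere 1 gives Az²+Bz+C=0 with A=1.1048, B=0.0732, C=-0.1848;  B²−4AC=0.8218;  roots -0.4434, 0.3772;  negative root z = -0.4434
x = -0.1532, y = 0.0902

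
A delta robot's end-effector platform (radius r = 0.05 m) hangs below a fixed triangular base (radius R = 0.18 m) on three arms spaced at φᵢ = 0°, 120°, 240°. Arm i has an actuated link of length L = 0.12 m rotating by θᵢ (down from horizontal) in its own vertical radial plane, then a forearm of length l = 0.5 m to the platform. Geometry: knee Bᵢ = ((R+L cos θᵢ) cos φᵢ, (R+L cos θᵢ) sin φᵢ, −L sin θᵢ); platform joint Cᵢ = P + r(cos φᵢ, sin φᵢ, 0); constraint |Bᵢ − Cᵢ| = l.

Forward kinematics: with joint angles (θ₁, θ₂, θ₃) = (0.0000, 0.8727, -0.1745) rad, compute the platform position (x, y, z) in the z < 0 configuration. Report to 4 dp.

arm 1 at φ=0.0°: e+L cos θ1 = 0.2500;  O1 = (0.2500, 0.0000, 0.0000)
O2 = (0.2071·cos120.0°, 0.2071·sin120.0°, -0.0919) = (-0.1036, 0.1794, -0.0919)
O3 = (0.2482·cos240.0°, 0.2482·sin240.0°, 0.0208) = (-0.1241, -0.2149, 0.0208)
subtract pairs → two planes through P
[-0.7071 0.3588 -0.1839]·P = -0.0111;  [-0.7482 -0.4299 0.0417]·P = -0.0005
Cramer: x(z) = 0.0087-0.1120z;  y(z) = -0.0140+0.2918z
quadratic in z: (1.0977)z²+(0.0459)z+(-0.1916)=0, √Δ=0.9183 → z ∈ {-0.4392, 0.3974}; z = -0.4392 (taking z<0)
x = 0.0578, y = -0.1421

(0.0578, -0.1421, -0.4392)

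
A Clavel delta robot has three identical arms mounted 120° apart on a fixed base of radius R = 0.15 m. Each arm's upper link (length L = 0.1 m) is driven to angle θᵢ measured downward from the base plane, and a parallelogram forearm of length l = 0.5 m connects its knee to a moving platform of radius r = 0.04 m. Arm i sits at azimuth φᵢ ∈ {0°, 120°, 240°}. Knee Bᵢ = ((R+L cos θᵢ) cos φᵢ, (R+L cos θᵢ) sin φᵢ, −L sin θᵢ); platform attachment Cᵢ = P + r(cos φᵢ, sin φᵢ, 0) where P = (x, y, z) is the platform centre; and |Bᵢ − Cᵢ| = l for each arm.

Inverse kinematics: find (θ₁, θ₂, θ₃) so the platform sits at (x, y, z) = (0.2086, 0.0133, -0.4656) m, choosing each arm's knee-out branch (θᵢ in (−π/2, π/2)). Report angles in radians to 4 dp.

θ₁ = -0.3491, θ₂ = 0.9596, θ₃ = 1.0471

φ1=0.0° → target in arm frame (0.2086, 0.0133)
  A=-0.0986, B=-0.4656, C=(l²−L²−A²−y'²−z²)/(2L)=0.0666
  θ1 = atan2(B,A) + arccos(C/0.4759) = -0.3491
rotate P by −φ2: (-0.0928, -0.1873, -0.4656)
  e−x'=0.2028;  (l²−L²−(e−x')²−y'²−z²)/2L = -0.2649
  γ=atan2(-0.4656,0.2028)=-1.1600;  ψ=arccos(-0.5217)=2.1196;  θ2=γ+ψ≈0.9596
rotate P by −φ3: (-0.1158, 0.1740, -0.4656)
  A=0.2258, B=-0.4656, C=(l²−L²−A²−y'²−z²)/(2L)=-0.2903
  √(A²+B²)=0.5175;  θ3 = -1.1192+2.1663 ≈ 1.0471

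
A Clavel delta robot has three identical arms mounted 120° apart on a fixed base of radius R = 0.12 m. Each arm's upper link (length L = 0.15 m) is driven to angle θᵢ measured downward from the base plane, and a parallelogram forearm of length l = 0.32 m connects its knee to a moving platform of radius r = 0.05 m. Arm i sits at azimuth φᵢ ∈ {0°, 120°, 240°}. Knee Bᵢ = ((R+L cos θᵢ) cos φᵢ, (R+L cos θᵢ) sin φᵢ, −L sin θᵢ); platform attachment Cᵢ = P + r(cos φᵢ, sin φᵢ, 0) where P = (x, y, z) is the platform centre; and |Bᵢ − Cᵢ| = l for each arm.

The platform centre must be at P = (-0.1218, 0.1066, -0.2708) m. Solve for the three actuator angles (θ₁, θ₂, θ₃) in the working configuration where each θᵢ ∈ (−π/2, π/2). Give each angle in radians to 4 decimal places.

arm 1 (φ=0.0°): x'=-0.1218, y'=0.1066
  A=0.1918, B=-0.2708, C=(l²−L²−A²−y'²−z²)/(2L)=-0.1386
  γ=atan2(-0.2708,0.1918)=-0.9545;  ψ=arccos(-0.4177)=2.0017;  θ1=γ+ψ≈1.0472
φ2=120.0° → target in arm frame (0.1532, 0.0522)
  A cos θ + B sin θ = C:  -0.0832·cos θ + -0.2708·sin θ = -0.0103
  γ=atan2(-0.2708,-0.0832)=-1.8689;  ψ=arccos(-0.0363)=1.6071;  θ2=γ+ψ≈-0.2619
φ3=240.0° → target in arm frame (-0.0314, -0.1588)
  e−x'=0.1014;  (l²−L²−(e−x')²−y'²−z²)/2L = -0.0964
  γ=atan2(-0.2708,0.1014)=-1.2125;  ψ=arccos(-0.3335)=1.9108;  θ3=γ+ψ≈0.6983

θ₁ = 1.0472, θ₂ = -0.2619, θ₃ = 0.6983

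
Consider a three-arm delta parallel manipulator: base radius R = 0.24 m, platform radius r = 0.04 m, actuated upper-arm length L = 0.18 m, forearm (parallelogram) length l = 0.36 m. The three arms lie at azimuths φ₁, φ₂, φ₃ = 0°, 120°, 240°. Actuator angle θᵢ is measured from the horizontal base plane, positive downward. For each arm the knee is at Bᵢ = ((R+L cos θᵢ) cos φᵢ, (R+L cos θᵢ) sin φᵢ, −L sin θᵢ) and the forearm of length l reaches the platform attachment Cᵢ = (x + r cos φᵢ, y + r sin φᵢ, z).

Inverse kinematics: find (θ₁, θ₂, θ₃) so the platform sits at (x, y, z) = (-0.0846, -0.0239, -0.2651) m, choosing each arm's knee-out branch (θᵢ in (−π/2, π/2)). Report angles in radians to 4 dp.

arm 1 (φ=0.0°): x'=-0.0846, y'=-0.0239
  e−x'=0.2846;  (l²−L²−(e−x')²−y'²−z²)/2L = -0.1518
  γ=atan2(-0.2651,0.2846)=-0.7499;  ψ=arccos(-0.3903)=1.9717;  θ1=γ+ψ≈1.2218
φ2=120.0° → target in arm frame (0.0216, 0.0852)
  A cos θ + B sin θ = C:  0.1784·cos θ + -0.2651·sin θ = -0.0338
  γ=atan2(-0.2651,0.1784)=-0.9785;  ψ=arccos(-0.1058)=1.6768;  θ2=γ+ψ≈0.6983
rotate P by −φ3: (0.0630, -0.0613, -0.2651)
  A cos θ + B sin θ = C:  0.1370·cos θ + -0.2651·sin θ = 0.0122
  θ3 = atan2(B,A) + arccos(C/0.2984) = 0.4361

θ₁ = 1.2218, θ₂ = 0.6983, θ₃ = 0.4361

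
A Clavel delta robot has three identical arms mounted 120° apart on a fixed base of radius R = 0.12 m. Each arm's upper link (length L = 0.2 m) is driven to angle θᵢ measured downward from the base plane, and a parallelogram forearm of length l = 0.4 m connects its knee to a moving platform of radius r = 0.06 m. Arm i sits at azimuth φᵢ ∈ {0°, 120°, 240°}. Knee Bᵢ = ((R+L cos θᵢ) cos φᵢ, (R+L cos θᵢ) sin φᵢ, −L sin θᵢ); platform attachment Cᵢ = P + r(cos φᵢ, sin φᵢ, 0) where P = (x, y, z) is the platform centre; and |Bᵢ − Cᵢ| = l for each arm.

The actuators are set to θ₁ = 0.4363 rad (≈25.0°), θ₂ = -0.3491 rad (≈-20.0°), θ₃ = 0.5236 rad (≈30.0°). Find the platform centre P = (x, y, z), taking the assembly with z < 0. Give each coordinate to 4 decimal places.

(-0.0578, 0.1291, -0.3167)

arm 1 at φ=0.0°: (R−r)+L cos θ1 = 0.2413;  centre 1 = (0.2413, 0.0000, -0.0845)
centre 2 = (0.2479·cos120.0°, 0.2479·sin120.0°, 0.0684) = (-0.1240, 0.2147, 0.0684)
arm 3 at φ=240.0°: (R−r)+L cos θ3 = 0.2332;  centre 3 = (-0.1166, -0.2020, -0.1000)
eliminate P² terms by subtracting sphere 1 from 2 and 3
linear system: -0.7305x+0.4294y = 0.0008−0.3059z; -0.7157x+-0.4039y = -0.0010−-0.0310z
Cramer: x(z) = 0.0002+0.1830z;  y(z) = 0.0021-0.4009z
into |P−centre ₁|² = l²: 1.1942z² + 0.0791z + -0.0947 = 0;  Δ = 0.4587;  z = -0.3167 or 0.2505 → z<0 root = -0.3167
x = -0.0578, y = 0.1291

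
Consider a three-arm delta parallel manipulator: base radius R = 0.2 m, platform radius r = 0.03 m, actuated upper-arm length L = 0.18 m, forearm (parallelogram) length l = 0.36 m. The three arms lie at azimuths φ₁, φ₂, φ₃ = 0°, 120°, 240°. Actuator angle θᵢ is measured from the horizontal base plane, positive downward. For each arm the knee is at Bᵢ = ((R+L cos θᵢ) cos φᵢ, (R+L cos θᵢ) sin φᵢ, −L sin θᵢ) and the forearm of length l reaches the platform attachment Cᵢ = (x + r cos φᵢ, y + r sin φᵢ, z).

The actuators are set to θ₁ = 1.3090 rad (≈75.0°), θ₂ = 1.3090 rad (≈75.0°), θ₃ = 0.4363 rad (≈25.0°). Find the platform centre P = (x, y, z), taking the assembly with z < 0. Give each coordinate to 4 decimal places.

arm 1 at φ=0.0°: e+L cos θ1 = 0.2166;  O1 = (0.2166, 0.0000, -0.1739)
O2 = (0.2166·cos120.0°, 0.2166·sin120.0°, -0.1739) = (-0.1083, 0.1876, -0.1739)
O3 = (0.3331·cos240.0°, 0.3331·sin240.0°, -0.0761) = (-0.1666, -0.2885, -0.0761)
subtract pairs → two planes through P
[-0.6498 0.3751 0.0000]·P = 0.0000;  [-0.7663 -0.5770 0.1956]·P = 0.0396
Cramer: x(z) = -0.0224+0.1108z;  y(z) = -0.0389+0.1919z
quadratic in z: (1.0491)z²+(0.2799)z+(-0.0407)=0, √Δ=0.4992 → z ∈ {-0.3713, 0.1045}; z = -0.3713 (taking z<0)
x = -0.0636, y = -0.1101

(-0.0636, -0.1101, -0.3713)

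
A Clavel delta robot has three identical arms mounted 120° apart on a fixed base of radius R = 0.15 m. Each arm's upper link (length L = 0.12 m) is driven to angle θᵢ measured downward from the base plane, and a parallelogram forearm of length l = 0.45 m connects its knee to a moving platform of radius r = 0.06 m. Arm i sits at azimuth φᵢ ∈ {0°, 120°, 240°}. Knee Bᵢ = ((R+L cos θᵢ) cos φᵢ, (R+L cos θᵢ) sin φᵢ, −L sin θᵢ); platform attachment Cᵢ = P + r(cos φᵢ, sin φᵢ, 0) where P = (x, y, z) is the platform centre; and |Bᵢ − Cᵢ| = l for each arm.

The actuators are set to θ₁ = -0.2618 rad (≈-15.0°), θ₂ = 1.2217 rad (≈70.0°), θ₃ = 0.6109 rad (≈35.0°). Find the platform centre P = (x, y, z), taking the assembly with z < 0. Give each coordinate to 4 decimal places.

arm 1 at φ=0.0°: (R−r)+L cos θ1 = 0.2059;  S1 = (0.2059, 0.0000, 0.0311)
φ2=120.0°: virtual centre (-0.0655, 0.1135, -0.1128), radius l
S3 = (0.1883·cos240.0°, 0.1883·sin240.0°, -0.0688) = (-0.0941, -0.1631, -0.0688)
|S₂|²−|S₁|² = -0.0135;  |S₃|²−|S₁|² = -0.0032
[-0.5429 0.2270 -0.2876]·P = -0.0135;  [-0.6001 -0.3261 -0.1998]·P = -0.0032
det = 0.3133;  x = 0.0163+-0.4442z,  y = -0.0203+0.2048z
into |P−S₁|² = l²: 1.2393z² + 0.0980z + -0.1652 = 0;  Δ = 0.8284;  z = -0.4068 or 0.3277 → z<0 root = -0.4068
x = 0.1970, y = -0.1036

(0.1970, -0.1036, -0.4068)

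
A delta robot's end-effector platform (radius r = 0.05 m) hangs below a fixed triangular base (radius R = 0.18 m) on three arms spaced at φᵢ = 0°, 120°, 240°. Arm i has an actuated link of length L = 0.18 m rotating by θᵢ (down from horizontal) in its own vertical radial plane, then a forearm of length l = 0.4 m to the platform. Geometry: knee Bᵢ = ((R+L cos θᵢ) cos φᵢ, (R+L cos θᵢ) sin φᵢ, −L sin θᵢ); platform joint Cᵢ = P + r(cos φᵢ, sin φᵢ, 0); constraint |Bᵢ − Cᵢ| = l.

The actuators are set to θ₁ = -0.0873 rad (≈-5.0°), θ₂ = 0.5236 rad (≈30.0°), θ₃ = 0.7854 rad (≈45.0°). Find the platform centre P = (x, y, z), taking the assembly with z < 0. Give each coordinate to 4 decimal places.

(0.1028, 0.0368, -0.3249)

φ1=0.0°: virtual centre (0.3093, 0.0000, 0.0157), radius l
O2 = (0.2859·cos120.0°, 0.2859·sin120.0°, -0.0900) = (-0.1429, 0.2476, -0.0900)
arm 3 at φ=240.0°: (R−r)+L cos θ3 = 0.2573;  O3 = (-0.1286, -0.2228, -0.1273)
subtract pairs → two planes through P
linear system: -0.9045x+0.4952y = -0.0061−-0.2114z; -0.8759x+-0.4456y = -0.0135−-0.2859z
det = 0.8368;  x = 0.0112+-0.2818z,  y = 0.0082+-0.0878z
quadratic in z: (1.0871)z²+(0.1351)z+(-0.0708)=0, √Δ=0.5712 → z ∈ {-0.3249, 0.2006}; z = -0.3249 (taking z<0)
x = 0.1028, y = 0.0368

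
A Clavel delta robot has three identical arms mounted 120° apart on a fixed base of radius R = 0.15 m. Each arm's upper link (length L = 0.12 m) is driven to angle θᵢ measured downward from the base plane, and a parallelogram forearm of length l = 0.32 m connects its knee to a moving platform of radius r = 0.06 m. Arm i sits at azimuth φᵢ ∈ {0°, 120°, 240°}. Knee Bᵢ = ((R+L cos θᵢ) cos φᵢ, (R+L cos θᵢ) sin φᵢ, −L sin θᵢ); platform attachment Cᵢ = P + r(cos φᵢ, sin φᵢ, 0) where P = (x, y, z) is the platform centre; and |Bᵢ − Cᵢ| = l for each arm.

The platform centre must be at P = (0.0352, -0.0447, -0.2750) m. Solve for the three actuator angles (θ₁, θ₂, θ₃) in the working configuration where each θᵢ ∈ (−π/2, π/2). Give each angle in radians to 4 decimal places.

θ₁ = 0.0869, θ₂ = 0.6110, θ₃ = 0.1743

rotate P by −φ1: (0.0352, -0.0447, -0.2750)
  A cos θ + B sin θ = C:  0.0548·cos θ + -0.2750·sin θ = 0.0307
  γ=atan2(-0.2750,0.0548)=-1.3741;  ψ=arccos(0.1096)=1.4610;  θ1=γ+ψ≈0.0869
φ2=120.0° → target in arm frame (-0.0563, -0.0081)
  e−x'=0.1463;  (l²−L²−(e−x')²−y'²−z²)/2L = -0.0379
  γ=atan2(-0.2750,0.1463)=-1.0818;  ψ=arccos(-0.1217)=1.6928;  θ2=γ+ψ≈0.6110
arm 3 (φ=240.0°): x'=0.0211, y'=0.0528
  e−x'=0.0689;  (l²−L²−(e−x')²−y'²−z²)/2L = 0.0202
  θ3 = atan2(B,A) + arccos(C/0.2835) = 0.1743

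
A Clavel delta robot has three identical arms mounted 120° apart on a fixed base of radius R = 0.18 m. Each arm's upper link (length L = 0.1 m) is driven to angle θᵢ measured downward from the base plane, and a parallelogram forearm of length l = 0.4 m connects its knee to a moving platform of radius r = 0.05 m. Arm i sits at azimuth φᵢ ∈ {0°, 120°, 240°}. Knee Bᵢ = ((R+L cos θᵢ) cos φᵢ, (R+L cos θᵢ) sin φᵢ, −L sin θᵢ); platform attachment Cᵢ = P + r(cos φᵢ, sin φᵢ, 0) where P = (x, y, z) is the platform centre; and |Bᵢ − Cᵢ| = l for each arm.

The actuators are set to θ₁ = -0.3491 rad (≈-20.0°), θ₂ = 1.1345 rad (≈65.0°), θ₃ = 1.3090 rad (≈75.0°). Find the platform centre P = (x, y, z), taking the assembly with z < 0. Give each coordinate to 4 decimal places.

(0.1774, 0.0202, -0.3626)

φ1=0.0°: virtual centre (0.2240, 0.0000, 0.0342), radius l
S2 = (0.1723·cos120.0°, 0.1723·sin120.0°, -0.0906) = (-0.0861, 0.1492, -0.0906)
φ3=240.0°: virtual centre (-0.0779, -0.1350, -0.0966), radius l
eliminate P² terms by subtracting sphere 1 from 2 and 3
linear system: -0.6202x+0.2984y = -0.0134−-0.2497z; -0.6038x+-0.2700y = -0.0177−-0.2616z
Cramer: x(z) = 0.0256-0.4185z;  y(z) = 0.0082-0.0330z
quadratic in z: (1.1762)z²+(0.0970)z+(-0.1194)=0, √Δ=0.7558 → z ∈ {-0.3626, 0.2801}; z = -0.3626 (taking z<0)
x = 0.1774, y = 0.0202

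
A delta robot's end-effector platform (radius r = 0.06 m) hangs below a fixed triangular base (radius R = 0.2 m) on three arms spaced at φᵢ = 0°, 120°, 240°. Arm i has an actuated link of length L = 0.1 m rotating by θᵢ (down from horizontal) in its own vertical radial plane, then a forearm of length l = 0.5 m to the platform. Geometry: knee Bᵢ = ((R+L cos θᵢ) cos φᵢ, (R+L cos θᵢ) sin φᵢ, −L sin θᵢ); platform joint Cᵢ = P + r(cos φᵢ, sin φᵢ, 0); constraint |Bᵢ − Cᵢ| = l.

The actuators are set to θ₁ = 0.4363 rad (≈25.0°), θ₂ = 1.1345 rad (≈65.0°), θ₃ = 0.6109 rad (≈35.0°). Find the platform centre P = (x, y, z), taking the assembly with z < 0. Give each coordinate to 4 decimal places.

φ1=0.0°: virtual centre (0.2306, 0.0000, -0.0423), radius l
φ2=120.0°: virtual centre (-0.0911, 0.1578, -0.0906), radius l
φ3=240.0°: virtual centre (-0.1110, -0.1922, -0.0574), radius l
|centre ₂|²−|centre ₁|² = -0.0135;  |centre ₃|²−|centre ₁|² = -0.0024
plane₁₂: -0.6435x+0.3157y+-0.0967z = -0.0135
Cramer: x(z) = 0.0129-0.1009z;  y(z) = -0.0166+0.1008z
sphere 1 gives Az²+Bz+C=0 with A=1.0203, B=0.1251, C=-0.2005;  B²−4AC=0.8341;  roots -0.5089, 0.3862;  negative root z = -0.5089
x = 0.0643, y = -0.0679

(0.0643, -0.0679, -0.5089)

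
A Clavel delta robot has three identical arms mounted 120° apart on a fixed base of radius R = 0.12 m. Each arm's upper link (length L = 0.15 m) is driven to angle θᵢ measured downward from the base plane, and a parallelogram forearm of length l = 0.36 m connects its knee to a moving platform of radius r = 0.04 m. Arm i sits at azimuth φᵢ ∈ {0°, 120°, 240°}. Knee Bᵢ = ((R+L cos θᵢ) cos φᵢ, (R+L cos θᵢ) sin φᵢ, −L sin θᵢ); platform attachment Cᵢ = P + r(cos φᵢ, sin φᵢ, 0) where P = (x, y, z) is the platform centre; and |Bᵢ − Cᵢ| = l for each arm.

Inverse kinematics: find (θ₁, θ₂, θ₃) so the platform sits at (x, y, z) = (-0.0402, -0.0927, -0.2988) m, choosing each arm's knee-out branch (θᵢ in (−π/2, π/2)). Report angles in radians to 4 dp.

θ₁ = 0.4365, θ₂ = 0.5238, θ₃ = -0.2615

arm 1 (φ=0.0°): x'=-0.0402, y'=-0.0927
  e−x'=0.1202;  (l²−L²−(e−x')²−y'²−z²)/2L = -0.0174
  γ=atan2(-0.2988,0.1202)=-1.1883;  ψ=arccos(-0.0541)=1.6249;  θ1=γ+ψ≈0.4365
arm 2 (φ=120.0°): x'=-0.0602, y'=0.0812
  A=0.1402, B=-0.2988, C=(l²−L²−A²−y'²−z²)/(2L)=-0.0281
  θ2 = atan2(B,A) + arccos(C/0.3300) = 0.5238
φ3=240.0° → target in arm frame (0.1004, 0.0115)
  e−x'=-0.0204;  (l²−L²−(e−x')²−y'²−z²)/2L = 0.0576
  √(A²+B²)=0.2995;  θ3 = -1.6389+1.3774 ≈ -0.2615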